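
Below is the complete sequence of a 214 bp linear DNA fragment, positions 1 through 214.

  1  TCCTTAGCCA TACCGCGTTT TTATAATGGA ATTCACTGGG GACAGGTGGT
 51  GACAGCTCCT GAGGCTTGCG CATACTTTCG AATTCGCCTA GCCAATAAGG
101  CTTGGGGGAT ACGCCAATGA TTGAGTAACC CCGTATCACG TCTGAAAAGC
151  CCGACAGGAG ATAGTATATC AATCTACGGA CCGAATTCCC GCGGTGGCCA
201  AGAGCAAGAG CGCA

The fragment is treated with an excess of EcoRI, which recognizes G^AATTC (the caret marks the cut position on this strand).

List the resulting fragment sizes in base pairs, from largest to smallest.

EcoRI sites (GAATTC) start at positions 29, 80, 183.
EcoRI cuts after the first base of each site, so after positions 29, 80, 183.
Linear molecule, 3 cuts → 4 fragments:
  1–29 → 29 bp
  30–80 → 51 bp
  81–183 → 103 bp
  184–214 → 31 bp
Sorted largest to smallest: 103, 51, 31, 29 bp.

103, 51, 31, 29 bp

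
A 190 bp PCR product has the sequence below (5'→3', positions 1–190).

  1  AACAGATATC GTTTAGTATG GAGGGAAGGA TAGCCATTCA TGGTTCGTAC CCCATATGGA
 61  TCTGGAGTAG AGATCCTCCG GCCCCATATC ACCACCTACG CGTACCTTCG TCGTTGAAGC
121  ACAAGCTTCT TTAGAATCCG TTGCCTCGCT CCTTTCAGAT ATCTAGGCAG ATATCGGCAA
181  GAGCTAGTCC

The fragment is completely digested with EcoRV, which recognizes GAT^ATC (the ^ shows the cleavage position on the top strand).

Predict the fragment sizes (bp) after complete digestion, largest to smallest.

EcoRV sites (GATATC) start at positions 5, 158, 170.
EcoRV cuts after base 3 of each site, so after positions 7, 160, 172.
Linear molecule, 3 cuts → 4 fragments:
  1–7 → 7 bp
  8–160 → 153 bp
  161–172 → 12 bp
  173–190 → 18 bp
Sorted largest to smallest: 153, 18, 12, 7 bp.

153, 18, 12, 7 bp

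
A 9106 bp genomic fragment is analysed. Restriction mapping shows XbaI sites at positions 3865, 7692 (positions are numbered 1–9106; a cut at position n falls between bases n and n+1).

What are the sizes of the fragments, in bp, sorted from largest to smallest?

3865, 3827, 1414 bp

Linear molecule, 2 cuts → 3 fragments:
  3865 − 0 = 3865 bp
  7692 − 3865 = 3827 bp
  9106 − 7692 = 1414 bp
Sorted largest to smallest: 3865, 3827, 1414 bp.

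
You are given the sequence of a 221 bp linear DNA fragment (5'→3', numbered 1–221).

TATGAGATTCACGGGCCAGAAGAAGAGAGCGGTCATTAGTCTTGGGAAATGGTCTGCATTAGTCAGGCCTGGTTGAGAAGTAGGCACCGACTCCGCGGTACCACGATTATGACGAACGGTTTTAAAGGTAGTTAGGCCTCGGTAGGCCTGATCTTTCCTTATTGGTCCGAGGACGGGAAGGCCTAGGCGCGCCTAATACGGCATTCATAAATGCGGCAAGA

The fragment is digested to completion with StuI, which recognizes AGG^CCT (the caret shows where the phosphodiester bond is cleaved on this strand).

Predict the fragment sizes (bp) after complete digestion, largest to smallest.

StuI sites (AGGCCT) start at positions 65, 134, 144, 179.
StuI cuts after base 3 of each site, so after positions 67, 136, 146, 181.
Linear molecule, 4 cuts → 5 fragments:
  1–67 → 67 bp
  68–136 → 69 bp
  137–146 → 10 bp
  147–181 → 35 bp
  182–221 → 40 bp
Sorted largest to smallest: 69, 67, 40, 35, 10 bp.

69, 67, 40, 35, 10 bp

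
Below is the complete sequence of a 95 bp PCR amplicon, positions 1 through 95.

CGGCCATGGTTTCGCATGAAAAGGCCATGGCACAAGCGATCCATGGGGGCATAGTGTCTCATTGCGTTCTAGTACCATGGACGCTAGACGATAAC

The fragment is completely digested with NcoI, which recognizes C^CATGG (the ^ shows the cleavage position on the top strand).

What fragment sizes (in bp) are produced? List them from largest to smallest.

34, 21, 20, 16, 4 bp

NcoI sites (CCATGG) start at positions 4, 25, 41, 75.
NcoI cuts after the first base of each site, so after positions 4, 25, 41, 75.
Linear molecule, 4 cuts → 5 fragments:
  1–4 → 4 bp
  5–25 → 21 bp
  26–41 → 16 bp
  42–75 → 34 bp
  76–95 → 20 bp
Sorted largest to smallest: 34, 21, 20, 16, 4 bp.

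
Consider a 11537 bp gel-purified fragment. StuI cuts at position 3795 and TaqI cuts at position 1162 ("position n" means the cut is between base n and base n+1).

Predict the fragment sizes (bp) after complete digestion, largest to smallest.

Combined cut positions (sorted): 1162, 3795.
Linear molecule, 2 cuts → 3 fragments:
  1162 − 0 = 1162 bp
  3795 − 1162 = 2633 bp
  11537 − 3795 = 7742 bp
Sorted largest to smallest: 7742, 2633, 1162 bp.

7742, 2633, 1162 bp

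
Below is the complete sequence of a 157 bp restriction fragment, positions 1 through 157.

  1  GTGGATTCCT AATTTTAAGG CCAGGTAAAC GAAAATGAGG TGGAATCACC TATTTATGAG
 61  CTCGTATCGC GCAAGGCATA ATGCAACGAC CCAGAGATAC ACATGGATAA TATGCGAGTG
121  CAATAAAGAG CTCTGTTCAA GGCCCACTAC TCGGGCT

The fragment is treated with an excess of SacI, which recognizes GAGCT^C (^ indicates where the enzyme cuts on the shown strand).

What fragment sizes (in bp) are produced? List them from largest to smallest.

SacI sites (GAGCTC) start at positions 58, 128.
SacI cuts after base 5 of each site (before the last base), so after positions 62, 132.
Linear molecule, 2 cuts → 3 fragments:
  1–62 → 62 bp
  63–132 → 70 bp
  133–157 → 25 bp
Sorted largest to smallest: 70, 62, 25 bp.

70, 62, 25 bp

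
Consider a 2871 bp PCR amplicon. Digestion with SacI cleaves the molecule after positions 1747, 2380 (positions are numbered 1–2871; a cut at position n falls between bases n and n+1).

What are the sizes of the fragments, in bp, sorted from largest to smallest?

Linear molecule, 2 cuts → 3 fragments:
  1747 − 0 = 1747 bp
  2380 − 1747 = 633 bp
  2871 − 2380 = 491 bp
Sorted largest to smallest: 1747, 633, 491 bp.

1747, 633, 491 bp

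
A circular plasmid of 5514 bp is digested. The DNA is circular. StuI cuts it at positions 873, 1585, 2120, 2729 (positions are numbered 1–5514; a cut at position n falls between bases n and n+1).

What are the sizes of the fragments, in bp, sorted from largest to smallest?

3658, 712, 609, 535 bp

Circular molecule, 4 cuts → 4 fragments:
  1585 − 873 = 712 bp
  2120 − 1585 = 535 bp
  2729 − 2120 = 609 bp
  wrap: 5514 − 2729 + 873 = 3658 bp
Sorted largest to smallest: 3658, 712, 609, 535 bp.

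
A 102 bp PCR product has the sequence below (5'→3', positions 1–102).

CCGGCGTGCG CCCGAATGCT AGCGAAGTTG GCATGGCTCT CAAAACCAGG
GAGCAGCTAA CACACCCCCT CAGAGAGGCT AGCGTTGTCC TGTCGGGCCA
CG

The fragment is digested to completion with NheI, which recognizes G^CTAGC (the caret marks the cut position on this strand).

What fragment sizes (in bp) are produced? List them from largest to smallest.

60, 24, 18 bp

NheI sites (GCTAGC) start at positions 18, 78.
NheI cuts after the first base of each site, so after positions 18, 78.
Linear molecule, 2 cuts → 3 fragments:
  1–18 → 18 bp
  19–78 → 60 bp
  79–102 → 24 bp
Sorted largest to smallest: 60, 24, 18 bp.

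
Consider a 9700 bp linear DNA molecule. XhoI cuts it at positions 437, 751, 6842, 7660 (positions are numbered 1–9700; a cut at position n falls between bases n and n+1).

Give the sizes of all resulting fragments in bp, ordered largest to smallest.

Linear molecule, 4 cuts → 5 fragments:
  437 − 0 = 437 bp
  751 − 437 = 314 bp
  6842 − 751 = 6091 bp
  7660 − 6842 = 818 bp
  9700 − 7660 = 2040 bp
Sorted largest to smallest: 6091, 2040, 818, 437, 314 bp.

6091, 2040, 818, 437, 314 bp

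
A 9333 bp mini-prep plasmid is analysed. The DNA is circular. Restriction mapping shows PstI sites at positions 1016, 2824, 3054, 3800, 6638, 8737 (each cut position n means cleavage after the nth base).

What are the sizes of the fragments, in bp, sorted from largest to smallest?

Circular molecule, 6 cuts → 6 fragments:
  2824 − 1016 = 1808 bp
  3054 − 2824 = 230 bp
  3800 − 3054 = 746 bp
  6638 − 3800 = 2838 bp
  8737 − 6638 = 2099 bp
  wrap: 9333 − 8737 + 1016 = 1612 bp
Sorted largest to smallest: 2838, 2099, 1808, 1612, 746, 230 bp.

2838, 2099, 1808, 1612, 746, 230 bp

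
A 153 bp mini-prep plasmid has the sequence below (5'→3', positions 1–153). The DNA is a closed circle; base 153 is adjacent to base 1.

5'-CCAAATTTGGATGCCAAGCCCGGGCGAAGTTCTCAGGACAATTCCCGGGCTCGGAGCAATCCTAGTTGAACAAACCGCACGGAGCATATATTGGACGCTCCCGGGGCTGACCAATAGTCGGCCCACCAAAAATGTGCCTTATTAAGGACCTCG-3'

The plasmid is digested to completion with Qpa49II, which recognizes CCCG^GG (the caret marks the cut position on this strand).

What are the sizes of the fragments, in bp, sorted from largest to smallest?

Qpa49II sites (CCCGGG) start at positions 19, 44, 100.
Qpa49II cuts after base 4 of each site, so after positions 22, 47, 103.
Circular molecule, 3 cuts → 3 fragments:
  23–47 → 25 bp
  48–103 → 56 bp
  104–153 then 1–22 → 50 + 22 = 72 bp
Sorted largest to smallest: 72, 56, 25 bp.

72, 56, 25 bp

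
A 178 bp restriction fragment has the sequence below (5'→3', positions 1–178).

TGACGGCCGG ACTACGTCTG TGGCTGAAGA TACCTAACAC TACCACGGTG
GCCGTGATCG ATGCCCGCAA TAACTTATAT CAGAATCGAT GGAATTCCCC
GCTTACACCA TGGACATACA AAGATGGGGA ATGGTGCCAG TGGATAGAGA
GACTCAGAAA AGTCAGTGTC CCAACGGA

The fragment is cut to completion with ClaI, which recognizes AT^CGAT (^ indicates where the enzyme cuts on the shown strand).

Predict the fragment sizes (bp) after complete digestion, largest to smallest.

92, 58, 28 bp

ClaI sites (ATCGAT) start at positions 57, 85.
ClaI cuts after base 2 of each site, so after positions 58, 86.
Linear molecule, 2 cuts → 3 fragments:
  1–58 → 58 bp
  59–86 → 28 bp
  87–178 → 92 bp
Sorted largest to smallest: 92, 58, 28 bp.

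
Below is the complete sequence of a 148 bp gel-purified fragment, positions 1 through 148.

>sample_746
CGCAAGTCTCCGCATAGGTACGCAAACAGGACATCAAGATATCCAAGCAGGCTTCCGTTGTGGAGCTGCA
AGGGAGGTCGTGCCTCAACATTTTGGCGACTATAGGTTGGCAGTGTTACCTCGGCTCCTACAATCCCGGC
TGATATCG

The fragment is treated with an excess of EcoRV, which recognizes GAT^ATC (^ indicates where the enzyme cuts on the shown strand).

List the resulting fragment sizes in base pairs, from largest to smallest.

EcoRV sites (GATATC) start at positions 38, 142.
EcoRV cuts after base 3 of each site, so after positions 40, 144.
Linear molecule, 2 cuts → 3 fragments:
  1–40 → 40 bp
  41–144 → 104 bp
  145–148 → 4 bp
Sorted largest to smallest: 104, 40, 4 bp.

104, 40, 4 bp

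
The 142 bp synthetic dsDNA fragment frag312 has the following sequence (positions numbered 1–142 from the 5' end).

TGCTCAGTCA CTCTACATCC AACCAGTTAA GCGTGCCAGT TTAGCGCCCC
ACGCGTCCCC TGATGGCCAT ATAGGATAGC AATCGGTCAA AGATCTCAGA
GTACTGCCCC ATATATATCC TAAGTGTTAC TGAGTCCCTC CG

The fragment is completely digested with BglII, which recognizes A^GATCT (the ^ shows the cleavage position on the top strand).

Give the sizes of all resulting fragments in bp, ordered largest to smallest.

The BglII site (AGATCT) starts at position 91.
BglII cuts after the first base of each site, so after position 91.
Linear molecule, 1 cut → 2 fragments:
  1–91 → 91 bp
  92–142 → 51 bp
Sorted largest to smallest: 91, 51 bp.

91, 51 bp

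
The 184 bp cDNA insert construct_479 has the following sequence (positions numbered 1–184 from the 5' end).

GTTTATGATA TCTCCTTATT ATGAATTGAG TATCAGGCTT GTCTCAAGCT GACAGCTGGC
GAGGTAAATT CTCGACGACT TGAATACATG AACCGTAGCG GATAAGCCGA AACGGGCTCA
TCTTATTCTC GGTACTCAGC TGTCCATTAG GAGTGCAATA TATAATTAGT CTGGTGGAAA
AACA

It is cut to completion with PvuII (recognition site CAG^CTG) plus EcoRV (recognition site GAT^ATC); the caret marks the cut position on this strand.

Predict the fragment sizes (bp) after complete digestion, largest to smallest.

PvuII sites (CAGCTG) start at positions 53, 137.
PvuII cuts after base 3 of each site, so after positions 55, 139.
The EcoRV site (GATATC) starts at position 7.
EcoRV cuts after base 3 of each site, so after position 9.
Combined cut positions: 9, 55, 139.
Linear molecule, 3 cuts → 4 fragments:
  1–9 → 9 bp
  10–55 → 46 bp
  56–139 → 84 bp
  140–184 → 45 bp
Sorted largest to smallest: 84, 46, 45, 9 bp.

84, 46, 45, 9 bp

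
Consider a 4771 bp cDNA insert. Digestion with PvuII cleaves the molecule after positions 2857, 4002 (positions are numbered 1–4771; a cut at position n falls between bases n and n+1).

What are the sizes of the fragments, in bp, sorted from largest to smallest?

2857, 1145, 769 bp

Linear molecule, 2 cuts → 3 fragments:
  2857 − 0 = 2857 bp
  4002 − 2857 = 1145 bp
  4771 − 4002 = 769 bp
Sorted largest to smallest: 2857, 1145, 769 bp.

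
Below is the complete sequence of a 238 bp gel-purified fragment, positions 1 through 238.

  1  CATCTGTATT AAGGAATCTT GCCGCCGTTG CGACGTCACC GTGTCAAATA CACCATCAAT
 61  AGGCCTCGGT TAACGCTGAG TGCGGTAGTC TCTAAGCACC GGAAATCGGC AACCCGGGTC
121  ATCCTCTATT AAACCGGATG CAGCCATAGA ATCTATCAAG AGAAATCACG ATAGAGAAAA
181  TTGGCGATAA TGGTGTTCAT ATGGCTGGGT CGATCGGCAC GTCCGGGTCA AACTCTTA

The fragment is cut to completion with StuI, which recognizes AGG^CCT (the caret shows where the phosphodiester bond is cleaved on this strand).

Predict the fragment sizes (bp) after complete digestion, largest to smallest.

175, 63 bp

The StuI site (AGGCCT) starts at position 61.
StuI cuts after base 3 of each site, so after position 63.
Linear molecule, 1 cut → 2 fragments:
  1–63 → 63 bp
  64–238 → 175 bp
Sorted largest to smallest: 175, 63 bp.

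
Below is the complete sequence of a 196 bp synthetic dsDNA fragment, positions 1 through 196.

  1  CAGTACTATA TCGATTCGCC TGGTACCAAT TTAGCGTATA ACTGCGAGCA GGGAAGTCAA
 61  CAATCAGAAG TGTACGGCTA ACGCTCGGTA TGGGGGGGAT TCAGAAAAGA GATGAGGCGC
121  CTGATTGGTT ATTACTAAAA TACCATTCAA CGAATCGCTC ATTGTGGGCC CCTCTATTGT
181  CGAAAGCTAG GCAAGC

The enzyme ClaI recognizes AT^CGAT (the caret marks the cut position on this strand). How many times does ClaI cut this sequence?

ATCGAT occurs starting at position 10.
ClaI cuts at 1 site.

1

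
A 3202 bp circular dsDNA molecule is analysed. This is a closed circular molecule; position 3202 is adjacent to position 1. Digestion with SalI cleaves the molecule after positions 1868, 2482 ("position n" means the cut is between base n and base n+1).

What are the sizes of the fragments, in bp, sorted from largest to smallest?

Circular molecule, 2 cuts → 2 fragments:
  2482 − 1868 = 614 bp
  wrap: 3202 − 2482 + 1868 = 2588 bp
Sorted largest to smallest: 2588, 614 bp.

2588, 614 bp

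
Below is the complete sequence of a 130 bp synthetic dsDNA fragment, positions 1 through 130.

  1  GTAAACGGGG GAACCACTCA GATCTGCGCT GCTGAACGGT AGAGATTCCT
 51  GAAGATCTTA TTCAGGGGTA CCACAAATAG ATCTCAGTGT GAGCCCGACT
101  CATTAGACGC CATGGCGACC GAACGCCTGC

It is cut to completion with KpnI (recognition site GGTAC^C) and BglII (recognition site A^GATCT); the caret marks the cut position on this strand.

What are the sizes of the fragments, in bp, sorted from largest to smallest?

51, 33, 20, 18, 8 bp

The KpnI site (GGTACC) starts at position 67.
KpnI cuts after base 5 of each site (before the last base), so after position 71.
BglII sites (AGATCT) start at positions 20, 53, 79.
BglII cuts after the first base of each site, so after positions 20, 53, 79.
Combined cut positions: 20, 53, 71, 79.
Linear molecule, 4 cuts → 5 fragments:
  1–20 → 20 bp
  21–53 → 33 bp
  54–71 → 18 bp
  72–79 → 8 bp
  80–130 → 51 bp
Sorted largest to smallest: 51, 33, 20, 18, 8 bp.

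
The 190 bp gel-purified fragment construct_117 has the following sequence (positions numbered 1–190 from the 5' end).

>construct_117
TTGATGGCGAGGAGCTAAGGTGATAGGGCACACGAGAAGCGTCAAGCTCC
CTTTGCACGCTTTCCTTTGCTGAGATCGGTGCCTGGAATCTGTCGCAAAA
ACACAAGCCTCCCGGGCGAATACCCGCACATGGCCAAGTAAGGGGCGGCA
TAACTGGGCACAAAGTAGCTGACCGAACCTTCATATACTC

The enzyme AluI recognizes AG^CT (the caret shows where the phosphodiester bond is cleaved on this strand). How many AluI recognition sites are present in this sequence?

3

AGCT occurs starting at positions 13, 45, 167.
AluI cuts at 3 sites.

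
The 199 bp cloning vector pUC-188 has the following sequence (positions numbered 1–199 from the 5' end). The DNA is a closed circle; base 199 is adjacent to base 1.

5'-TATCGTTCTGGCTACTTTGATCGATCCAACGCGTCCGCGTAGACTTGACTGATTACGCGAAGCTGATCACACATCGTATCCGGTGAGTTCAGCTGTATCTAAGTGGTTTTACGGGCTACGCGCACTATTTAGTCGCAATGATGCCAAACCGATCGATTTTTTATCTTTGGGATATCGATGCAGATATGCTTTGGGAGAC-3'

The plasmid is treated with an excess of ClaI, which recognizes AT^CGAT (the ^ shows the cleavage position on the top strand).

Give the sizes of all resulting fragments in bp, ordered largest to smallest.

132, 45, 22 bp

ClaI sites (ATCGAT) start at positions 20, 152, 174.
ClaI cuts after base 2 of each site, so after positions 21, 153, 175.
Circular molecule, 3 cuts → 3 fragments:
  22–153 → 132 bp
  154–175 → 22 bp
  176–199 then 1–21 → 24 + 21 = 45 bp
Sorted largest to smallest: 132, 45, 22 bp.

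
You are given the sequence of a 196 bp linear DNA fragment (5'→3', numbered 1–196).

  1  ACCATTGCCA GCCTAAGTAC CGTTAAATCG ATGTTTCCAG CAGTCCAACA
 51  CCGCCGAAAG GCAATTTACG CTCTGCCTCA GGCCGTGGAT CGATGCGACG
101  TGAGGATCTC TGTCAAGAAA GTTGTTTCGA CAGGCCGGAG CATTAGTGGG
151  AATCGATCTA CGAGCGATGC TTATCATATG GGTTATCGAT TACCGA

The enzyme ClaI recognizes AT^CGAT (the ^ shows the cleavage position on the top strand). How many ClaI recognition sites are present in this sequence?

4

ATCGAT occurs starting at positions 27, 89, 152, 185.
ClaI cuts at 4 sites.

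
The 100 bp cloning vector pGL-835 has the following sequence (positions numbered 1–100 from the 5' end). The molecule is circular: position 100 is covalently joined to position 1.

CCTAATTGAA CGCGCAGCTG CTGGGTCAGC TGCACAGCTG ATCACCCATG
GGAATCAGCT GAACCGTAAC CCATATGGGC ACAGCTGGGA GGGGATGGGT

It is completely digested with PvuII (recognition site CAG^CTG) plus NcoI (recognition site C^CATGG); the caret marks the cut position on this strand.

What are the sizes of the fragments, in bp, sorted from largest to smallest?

33, 26, 12, 12, 9, 8 bp

PvuII sites (CAGCTG) start at positions 15, 27, 35, 56, 82.
PvuII cuts after base 3 of each site, so after positions 17, 29, 37, 58, 84.
The NcoI site (CCATGG) starts at position 46.
NcoI cuts after the first base of each site, so after position 46.
Combined cut positions: 17, 29, 37, 46, 58, 84.
Circular molecule, 6 cuts → 6 fragments:
  18–29 → 12 bp
  30–37 → 8 bp
  38–46 → 9 bp
  47–58 → 12 bp
  59–84 → 26 bp
  85–100 then 1–17 → 16 + 17 = 33 bp
Sorted largest to smallest: 33, 26, 12, 12, 9, 8 bp.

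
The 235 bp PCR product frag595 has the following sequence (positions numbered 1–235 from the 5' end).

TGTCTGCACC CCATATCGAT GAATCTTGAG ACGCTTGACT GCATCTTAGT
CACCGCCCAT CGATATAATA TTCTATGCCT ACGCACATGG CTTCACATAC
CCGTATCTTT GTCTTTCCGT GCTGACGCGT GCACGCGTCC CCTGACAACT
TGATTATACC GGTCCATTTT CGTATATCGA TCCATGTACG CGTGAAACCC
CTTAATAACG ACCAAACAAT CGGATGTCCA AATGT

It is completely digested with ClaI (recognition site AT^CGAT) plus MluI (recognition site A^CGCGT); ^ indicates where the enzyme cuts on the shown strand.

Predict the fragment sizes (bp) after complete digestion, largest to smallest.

ClaI sites (ATCGAT) start at positions 15, 59, 176.
ClaI cuts after base 2 of each site, so after positions 16, 60, 177.
MluI sites (ACGCGT) start at positions 125, 133, 188.
MluI cuts after the first base of each site, so after positions 125, 133, 188.
Combined cut positions: 16, 60, 125, 133, 177, 188.
Linear molecule, 6 cuts → 7 fragments:
  1–16 → 16 bp
  17–60 → 44 bp
  61–125 → 65 bp
  126–133 → 8 bp
  134–177 → 44 bp
  178–188 → 11 bp
  189–235 → 47 bp
Sorted largest to smallest: 65, 47, 44, 44, 16, 11, 8 bp.

65, 47, 44, 44, 16, 11, 8 bp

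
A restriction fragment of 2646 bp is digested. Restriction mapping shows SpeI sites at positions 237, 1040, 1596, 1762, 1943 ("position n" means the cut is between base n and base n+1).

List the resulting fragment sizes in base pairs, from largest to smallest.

803, 703, 556, 237, 181, 166 bp

Linear molecule, 5 cuts → 6 fragments:
  237 − 0 = 237 bp
  1040 − 237 = 803 bp
  1596 − 1040 = 556 bp
  1762 − 1596 = 166 bp
  1943 − 1762 = 181 bp
  2646 − 1943 = 703 bp
Sorted largest to smallest: 803, 703, 556, 237, 181, 166 bp.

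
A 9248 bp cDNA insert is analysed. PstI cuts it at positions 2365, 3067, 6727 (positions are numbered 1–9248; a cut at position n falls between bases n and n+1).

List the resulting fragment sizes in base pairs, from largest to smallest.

3660, 2521, 2365, 702 bp

Linear molecule, 3 cuts → 4 fragments:
  2365 − 0 = 2365 bp
  3067 − 2365 = 702 bp
  6727 − 3067 = 3660 bp
  9248 − 6727 = 2521 bp
Sorted largest to smallest: 3660, 2521, 2365, 702 bp.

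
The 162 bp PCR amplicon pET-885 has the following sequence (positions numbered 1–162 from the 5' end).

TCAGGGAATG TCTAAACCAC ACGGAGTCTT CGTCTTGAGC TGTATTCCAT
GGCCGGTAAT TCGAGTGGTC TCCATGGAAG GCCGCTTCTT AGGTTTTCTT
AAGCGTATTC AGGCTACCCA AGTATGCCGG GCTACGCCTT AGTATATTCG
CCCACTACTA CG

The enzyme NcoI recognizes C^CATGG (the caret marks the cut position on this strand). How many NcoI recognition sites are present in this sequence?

CCATGG occurs starting at positions 47, 72.
NcoI cuts at 2 sites.

2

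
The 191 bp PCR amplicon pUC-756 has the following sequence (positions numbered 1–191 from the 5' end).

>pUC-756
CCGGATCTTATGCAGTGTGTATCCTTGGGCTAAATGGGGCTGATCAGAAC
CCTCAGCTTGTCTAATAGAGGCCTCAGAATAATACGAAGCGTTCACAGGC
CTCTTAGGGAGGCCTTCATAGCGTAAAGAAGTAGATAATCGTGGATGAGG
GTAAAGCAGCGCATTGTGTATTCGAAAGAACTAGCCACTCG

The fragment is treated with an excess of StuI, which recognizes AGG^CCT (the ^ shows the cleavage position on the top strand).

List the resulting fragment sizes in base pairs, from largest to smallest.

79, 71, 28, 13 bp

StuI sites (AGGCCT) start at positions 69, 97, 110.
StuI cuts after base 3 of each site, so after positions 71, 99, 112.
Linear molecule, 3 cuts → 4 fragments:
  1–71 → 71 bp
  72–99 → 28 bp
  100–112 → 13 bp
  113–191 → 79 bp
Sorted largest to smallest: 79, 71, 28, 13 bp.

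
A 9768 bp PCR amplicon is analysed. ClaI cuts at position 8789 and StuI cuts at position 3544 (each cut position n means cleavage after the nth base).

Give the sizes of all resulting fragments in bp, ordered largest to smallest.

Combined cut positions (sorted): 3544, 8789.
Linear molecule, 2 cuts → 3 fragments:
  3544 − 0 = 3544 bp
  8789 − 3544 = 5245 bp
  9768 − 8789 = 979 bp
Sorted largest to smallest: 5245, 3544, 979 bp.

5245, 3544, 979 bp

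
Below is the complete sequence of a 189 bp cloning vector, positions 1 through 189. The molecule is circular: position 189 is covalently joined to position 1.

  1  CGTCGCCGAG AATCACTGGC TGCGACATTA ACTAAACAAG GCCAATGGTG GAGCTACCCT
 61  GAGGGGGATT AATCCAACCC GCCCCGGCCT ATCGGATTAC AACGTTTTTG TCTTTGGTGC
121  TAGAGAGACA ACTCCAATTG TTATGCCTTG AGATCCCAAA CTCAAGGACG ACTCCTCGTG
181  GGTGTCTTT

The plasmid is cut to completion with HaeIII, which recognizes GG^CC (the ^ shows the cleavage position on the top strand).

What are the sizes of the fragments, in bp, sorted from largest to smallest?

HaeIII sites (GGCC) start at positions 40, 86.
HaeIII cuts after base 2 of each site, so after positions 41, 87.
Circular molecule, 2 cuts → 2 fragments:
  42–87 → 46 bp
  88–189 then 1–41 → 102 + 41 = 143 bp
Sorted largest to smallest: 143, 46 bp.

143, 46 bp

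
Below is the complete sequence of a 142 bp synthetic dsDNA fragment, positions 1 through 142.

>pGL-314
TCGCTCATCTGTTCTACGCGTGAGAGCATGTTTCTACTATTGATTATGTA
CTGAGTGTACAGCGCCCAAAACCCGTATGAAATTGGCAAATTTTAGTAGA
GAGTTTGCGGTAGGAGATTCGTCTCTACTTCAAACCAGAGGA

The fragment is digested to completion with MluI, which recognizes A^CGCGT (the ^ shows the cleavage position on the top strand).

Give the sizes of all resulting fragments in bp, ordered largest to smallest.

126, 16 bp

The MluI site (ACGCGT) starts at position 16.
MluI cuts after the first base of each site, so after position 16.
Linear molecule, 1 cut → 2 fragments:
  1–16 → 16 bp
  17–142 → 126 bp
Sorted largest to smallest: 126, 16 bp.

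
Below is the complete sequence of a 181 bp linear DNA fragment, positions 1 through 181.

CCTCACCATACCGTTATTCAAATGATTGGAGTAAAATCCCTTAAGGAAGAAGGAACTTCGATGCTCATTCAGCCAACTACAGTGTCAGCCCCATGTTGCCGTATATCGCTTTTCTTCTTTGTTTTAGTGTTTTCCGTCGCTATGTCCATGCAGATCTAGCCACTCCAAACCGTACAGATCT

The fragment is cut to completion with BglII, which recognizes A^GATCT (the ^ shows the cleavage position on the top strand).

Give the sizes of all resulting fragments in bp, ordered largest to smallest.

BglII sites (AGATCT) start at positions 152, 176.
BglII cuts after the first base of each site, so after positions 152, 176.
Linear molecule, 2 cuts → 3 fragments:
  1–152 → 152 bp
  153–176 → 24 bp
  177–181 → 5 bp
Sorted largest to smallest: 152, 24, 5 bp.

152, 24, 5 bp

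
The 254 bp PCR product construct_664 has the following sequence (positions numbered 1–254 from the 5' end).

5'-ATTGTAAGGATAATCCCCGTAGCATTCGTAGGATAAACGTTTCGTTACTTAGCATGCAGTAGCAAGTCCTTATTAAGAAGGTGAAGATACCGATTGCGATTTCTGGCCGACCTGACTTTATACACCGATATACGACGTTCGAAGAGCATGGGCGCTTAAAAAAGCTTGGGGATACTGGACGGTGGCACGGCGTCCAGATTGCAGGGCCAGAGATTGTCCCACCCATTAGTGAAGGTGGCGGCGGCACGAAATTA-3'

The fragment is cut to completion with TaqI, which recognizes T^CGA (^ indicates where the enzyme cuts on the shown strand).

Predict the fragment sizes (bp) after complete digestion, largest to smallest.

139, 115 bp

The TaqI site (TCGA) starts at position 139.
TaqI cuts after the first base of each site, so after position 139.
Linear molecule, 1 cut → 2 fragments:
  1–139 → 139 bp
  140–254 → 115 bp
Sorted largest to smallest: 139, 115 bp.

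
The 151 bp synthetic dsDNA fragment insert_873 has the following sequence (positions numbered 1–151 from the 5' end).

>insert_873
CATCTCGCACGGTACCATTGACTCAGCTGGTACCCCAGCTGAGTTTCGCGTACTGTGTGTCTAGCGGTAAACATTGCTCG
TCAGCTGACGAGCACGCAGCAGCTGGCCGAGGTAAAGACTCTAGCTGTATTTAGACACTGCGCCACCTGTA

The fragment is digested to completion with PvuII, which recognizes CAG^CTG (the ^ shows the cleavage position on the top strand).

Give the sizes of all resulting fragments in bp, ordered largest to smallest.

PvuII sites (CAGCTG) start at positions 24, 36, 82, 100.
PvuII cuts after base 3 of each site, so after positions 26, 38, 84, 102.
Linear molecule, 4 cuts → 5 fragments:
  1–26 → 26 bp
  27–38 → 12 bp
  39–84 → 46 bp
  85–102 → 18 bp
  103–151 → 49 bp
Sorted largest to smallest: 49, 46, 26, 18, 12 bp.

49, 46, 26, 18, 12 bp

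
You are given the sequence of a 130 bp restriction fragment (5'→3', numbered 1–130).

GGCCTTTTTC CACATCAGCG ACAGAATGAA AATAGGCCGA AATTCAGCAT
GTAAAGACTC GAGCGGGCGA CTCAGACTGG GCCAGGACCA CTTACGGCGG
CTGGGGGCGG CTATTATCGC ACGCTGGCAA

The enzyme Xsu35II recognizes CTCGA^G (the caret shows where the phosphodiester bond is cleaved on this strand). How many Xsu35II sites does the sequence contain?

CTCGAG occurs starting at position 58.
Xsu35II cuts at 1 site.

1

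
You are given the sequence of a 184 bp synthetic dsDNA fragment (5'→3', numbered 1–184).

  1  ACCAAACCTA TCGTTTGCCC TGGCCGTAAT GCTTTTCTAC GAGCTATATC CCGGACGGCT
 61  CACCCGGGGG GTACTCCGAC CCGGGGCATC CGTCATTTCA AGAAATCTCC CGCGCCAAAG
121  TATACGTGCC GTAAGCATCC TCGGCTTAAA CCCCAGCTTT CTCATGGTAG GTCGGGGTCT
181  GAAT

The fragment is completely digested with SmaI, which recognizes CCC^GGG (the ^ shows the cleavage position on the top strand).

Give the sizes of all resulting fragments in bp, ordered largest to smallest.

SmaI sites (CCCGGG) start at positions 63, 80.
SmaI cuts after base 3 of each site, so after positions 65, 82.
Linear molecule, 2 cuts → 3 fragments:
  1–65 → 65 bp
  66–82 → 17 bp
  83–184 → 102 bp
Sorted largest to smallest: 102, 65, 17 bp.

102, 65, 17 bp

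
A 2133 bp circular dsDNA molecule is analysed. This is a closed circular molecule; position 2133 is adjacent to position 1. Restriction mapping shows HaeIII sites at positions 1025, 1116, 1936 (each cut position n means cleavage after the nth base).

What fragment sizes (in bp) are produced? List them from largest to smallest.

Circular molecule, 3 cuts → 3 fragments:
  1116 − 1025 = 91 bp
  1936 − 1116 = 820 bp
  wrap: 2133 − 1936 + 1025 = 1222 bp
Sorted largest to smallest: 1222, 820, 91 bp.

1222, 820, 91 bp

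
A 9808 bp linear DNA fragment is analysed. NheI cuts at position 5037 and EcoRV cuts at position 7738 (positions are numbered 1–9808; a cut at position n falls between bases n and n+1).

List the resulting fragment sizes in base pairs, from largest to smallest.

Combined cut positions (sorted): 5037, 7738.
Linear molecule, 2 cuts → 3 fragments:
  5037 − 0 = 5037 bp
  7738 − 5037 = 2701 bp
  9808 − 7738 = 2070 bp
Sorted largest to smallest: 5037, 2701, 2070 bp.

5037, 2701, 2070 bp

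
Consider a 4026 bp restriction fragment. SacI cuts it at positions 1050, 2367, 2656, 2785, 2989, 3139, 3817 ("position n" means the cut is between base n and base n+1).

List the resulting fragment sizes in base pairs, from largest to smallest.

1317, 1050, 678, 289, 209, 204, 150, 129 bp

Linear molecule, 7 cuts → 8 fragments:
  1050 − 0 = 1050 bp
  2367 − 1050 = 1317 bp
  2656 − 2367 = 289 bp
  2785 − 2656 = 129 bp
  2989 − 2785 = 204 bp
  3139 − 2989 = 150 bp
  3817 − 3139 = 678 bp
  4026 − 3817 = 209 bp
Sorted largest to smallest: 1317, 1050, 678, 289, 209, 204, 150, 129 bp.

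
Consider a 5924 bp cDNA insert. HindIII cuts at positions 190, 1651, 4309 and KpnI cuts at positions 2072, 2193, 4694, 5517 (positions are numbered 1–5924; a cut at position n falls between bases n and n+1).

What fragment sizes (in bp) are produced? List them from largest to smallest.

Combined cut positions (sorted): 190, 1651, 2072, 2193, 4309, 4694, 5517.
Linear molecule, 7 cuts → 8 fragments:
  190 − 0 = 190 bp
  1651 − 190 = 1461 bp
  2072 − 1651 = 421 bp
  2193 − 2072 = 121 bp
  4309 − 2193 = 2116 bp
  4694 − 4309 = 385 bp
  5517 − 4694 = 823 bp
  5924 − 5517 = 407 bp
Sorted largest to smallest: 2116, 1461, 823, 421, 407, 385, 190, 121 bp.

2116, 1461, 823, 421, 407, 385, 190, 121 bp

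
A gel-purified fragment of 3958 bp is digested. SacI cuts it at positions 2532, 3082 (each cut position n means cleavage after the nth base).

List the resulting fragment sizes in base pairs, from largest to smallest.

2532, 876, 550 bp

Linear molecule, 2 cuts → 3 fragments:
  2532 − 0 = 2532 bp
  3082 − 2532 = 550 bp
  3958 − 3082 = 876 bp
Sorted largest to smallest: 2532, 876, 550 bp.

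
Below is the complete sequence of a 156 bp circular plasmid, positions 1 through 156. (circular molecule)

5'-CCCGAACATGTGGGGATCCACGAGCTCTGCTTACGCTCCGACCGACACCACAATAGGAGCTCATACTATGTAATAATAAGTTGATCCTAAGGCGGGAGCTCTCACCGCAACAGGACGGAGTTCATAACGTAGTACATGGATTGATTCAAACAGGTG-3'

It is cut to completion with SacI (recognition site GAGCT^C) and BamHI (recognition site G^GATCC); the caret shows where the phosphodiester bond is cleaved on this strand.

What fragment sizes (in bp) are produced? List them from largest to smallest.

70, 39, 35, 12 bp

SacI sites (GAGCTC) start at positions 22, 57, 96.
SacI cuts after base 5 of each site (before the last base), so after positions 26, 61, 100.
The BamHI site (GGATCC) starts at position 14.
BamHI cuts after the first base of each site, so after position 14.
Combined cut positions: 14, 26, 61, 100.
Circular molecule, 4 cuts → 4 fragments:
  15–26 → 12 bp
  27–61 → 35 bp
  62–100 → 39 bp
  101–156 then 1–14 → 56 + 14 = 70 bp
Sorted largest to smallest: 70, 39, 35, 12 bp.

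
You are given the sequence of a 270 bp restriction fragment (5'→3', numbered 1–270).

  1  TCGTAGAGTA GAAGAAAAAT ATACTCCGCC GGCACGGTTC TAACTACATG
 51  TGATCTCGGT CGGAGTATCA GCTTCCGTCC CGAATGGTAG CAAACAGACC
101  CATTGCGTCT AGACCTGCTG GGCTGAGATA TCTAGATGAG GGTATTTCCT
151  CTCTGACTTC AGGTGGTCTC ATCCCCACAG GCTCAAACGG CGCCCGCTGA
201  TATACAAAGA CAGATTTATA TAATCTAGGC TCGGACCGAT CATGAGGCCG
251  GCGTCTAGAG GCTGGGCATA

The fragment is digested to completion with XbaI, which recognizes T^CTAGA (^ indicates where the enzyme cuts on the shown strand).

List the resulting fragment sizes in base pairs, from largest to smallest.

123, 108, 23, 16 bp

XbaI sites (TCTAGA) start at positions 108, 131, 254.
XbaI cuts after the first base of each site, so after positions 108, 131, 254.
Linear molecule, 3 cuts → 4 fragments:
  1–108 → 108 bp
  109–131 → 23 bp
  132–254 → 123 bp
  255–270 → 16 bp
Sorted largest to smallest: 123, 108, 23, 16 bp.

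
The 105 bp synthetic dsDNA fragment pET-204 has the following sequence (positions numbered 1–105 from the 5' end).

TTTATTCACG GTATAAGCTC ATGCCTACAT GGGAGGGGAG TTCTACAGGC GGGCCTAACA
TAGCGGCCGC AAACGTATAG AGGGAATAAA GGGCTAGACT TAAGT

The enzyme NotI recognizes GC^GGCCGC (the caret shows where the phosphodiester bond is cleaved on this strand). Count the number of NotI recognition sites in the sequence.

GCGGCCGC occurs starting at position 63.
NotI cuts at 1 site.

1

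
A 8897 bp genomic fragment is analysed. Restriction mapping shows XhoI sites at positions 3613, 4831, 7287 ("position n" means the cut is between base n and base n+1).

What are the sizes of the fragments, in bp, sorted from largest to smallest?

Linear molecule, 3 cuts → 4 fragments:
  3613 − 0 = 3613 bp
  4831 − 3613 = 1218 bp
  7287 − 4831 = 2456 bp
  8897 − 7287 = 1610 bp
Sorted largest to smallest: 3613, 2456, 1610, 1218 bp.

3613, 2456, 1610, 1218 bp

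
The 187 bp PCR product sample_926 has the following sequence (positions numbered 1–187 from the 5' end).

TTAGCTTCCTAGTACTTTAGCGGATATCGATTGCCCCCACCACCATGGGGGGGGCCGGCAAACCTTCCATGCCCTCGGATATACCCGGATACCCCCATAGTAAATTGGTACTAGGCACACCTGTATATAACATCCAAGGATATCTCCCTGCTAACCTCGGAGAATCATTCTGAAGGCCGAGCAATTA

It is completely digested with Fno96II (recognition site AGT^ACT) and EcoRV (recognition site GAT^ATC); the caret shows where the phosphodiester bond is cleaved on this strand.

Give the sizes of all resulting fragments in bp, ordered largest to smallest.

The Fno96II site (AGTACT) starts at position 11.
Fno96II cuts after base 3 of each site, so after position 13.
EcoRV sites (GATATC) start at positions 23, 139.
EcoRV cuts after base 3 of each site, so after positions 25, 141.
Combined cut positions: 13, 25, 141.
Linear molecule, 3 cuts → 4 fragments:
  1–13 → 13 bp
  14–25 → 12 bp
  26–141 → 116 bp
  142–187 → 46 bp
Sorted largest to smallest: 116, 46, 13, 12 bp.

116, 46, 13, 12 bp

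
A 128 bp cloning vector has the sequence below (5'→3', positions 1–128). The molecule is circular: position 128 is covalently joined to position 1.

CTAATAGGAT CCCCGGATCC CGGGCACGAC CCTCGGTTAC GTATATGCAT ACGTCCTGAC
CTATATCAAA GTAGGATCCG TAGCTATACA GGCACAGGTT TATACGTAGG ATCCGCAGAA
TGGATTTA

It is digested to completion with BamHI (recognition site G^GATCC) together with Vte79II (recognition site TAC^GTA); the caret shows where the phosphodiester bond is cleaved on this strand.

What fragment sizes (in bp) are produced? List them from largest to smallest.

BamHI sites (GGATCC) start at positions 7, 15, 74, 109.
BamHI cuts after the first base of each site, so after positions 7, 15, 74, 109.
Vte79II sites (TACGTA) start at positions 38, 103.
Vte79II cuts after base 3 of each site, so after positions 40, 105.
Combined cut positions: 7, 15, 40, 74, 105, 109.
Circular molecule, 6 cuts → 6 fragments:
  8–15 → 8 bp
  16–40 → 25 bp
  41–74 → 34 bp
  75–105 → 31 bp
  106–109 → 4 bp
  110–128 then 1–7 → 19 + 7 = 26 bp
Sorted largest to smallest: 34, 31, 26, 25, 8, 4 bp.

34, 31, 26, 25, 8, 4 bp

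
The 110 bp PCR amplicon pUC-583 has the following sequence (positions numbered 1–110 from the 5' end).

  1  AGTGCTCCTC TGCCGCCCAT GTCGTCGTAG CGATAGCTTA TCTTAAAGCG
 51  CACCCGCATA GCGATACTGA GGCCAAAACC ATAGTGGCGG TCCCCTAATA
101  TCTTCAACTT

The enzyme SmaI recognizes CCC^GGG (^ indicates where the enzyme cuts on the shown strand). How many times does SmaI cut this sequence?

0

No occurrence of CCCGGG is present in the sequence.
SmaI does not cut: 0 sites.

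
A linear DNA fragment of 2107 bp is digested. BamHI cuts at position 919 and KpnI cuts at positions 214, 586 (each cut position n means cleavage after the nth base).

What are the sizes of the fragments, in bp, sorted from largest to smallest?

1188, 372, 333, 214 bp

Combined cut positions (sorted): 214, 586, 919.
Linear molecule, 3 cuts → 4 fragments:
  214 − 0 = 214 bp
  586 − 214 = 372 bp
  919 − 586 = 333 bp
  2107 − 919 = 1188 bp
Sorted largest to smallest: 1188, 372, 333, 214 bp.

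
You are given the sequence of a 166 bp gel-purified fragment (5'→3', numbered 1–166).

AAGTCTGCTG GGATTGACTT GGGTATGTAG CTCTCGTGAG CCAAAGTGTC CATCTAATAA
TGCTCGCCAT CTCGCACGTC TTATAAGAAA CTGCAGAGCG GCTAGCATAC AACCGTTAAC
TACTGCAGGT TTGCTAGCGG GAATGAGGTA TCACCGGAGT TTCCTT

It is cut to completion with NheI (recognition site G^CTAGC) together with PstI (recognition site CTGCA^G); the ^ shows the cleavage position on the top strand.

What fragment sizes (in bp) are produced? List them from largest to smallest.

95, 33, 26, 6, 6 bp

NheI sites (GCTAGC) start at positions 101, 133.
NheI cuts after the first base of each site, so after positions 101, 133.
PstI sites (CTGCAG) start at positions 91, 123.
PstI cuts after base 5 of each site (before the last base), so after positions 95, 127.
Combined cut positions: 95, 101, 127, 133.
Linear molecule, 4 cuts → 5 fragments:
  1–95 → 95 bp
  96–101 → 6 bp
  102–127 → 26 bp
  128–133 → 6 bp
  134–166 → 33 bp
Sorted largest to smallest: 95, 33, 26, 6, 6 bp.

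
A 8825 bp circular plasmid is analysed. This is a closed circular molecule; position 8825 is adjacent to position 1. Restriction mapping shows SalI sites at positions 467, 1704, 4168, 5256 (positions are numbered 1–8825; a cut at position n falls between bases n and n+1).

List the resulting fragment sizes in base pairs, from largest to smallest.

Circular molecule, 4 cuts → 4 fragments:
  1704 − 467 = 1237 bp
  4168 − 1704 = 2464 bp
  5256 − 4168 = 1088 bp
  wrap: 8825 − 5256 + 467 = 4036 bp
Sorted largest to smallest: 4036, 2464, 1237, 1088 bp.

4036, 2464, 1237, 1088 bp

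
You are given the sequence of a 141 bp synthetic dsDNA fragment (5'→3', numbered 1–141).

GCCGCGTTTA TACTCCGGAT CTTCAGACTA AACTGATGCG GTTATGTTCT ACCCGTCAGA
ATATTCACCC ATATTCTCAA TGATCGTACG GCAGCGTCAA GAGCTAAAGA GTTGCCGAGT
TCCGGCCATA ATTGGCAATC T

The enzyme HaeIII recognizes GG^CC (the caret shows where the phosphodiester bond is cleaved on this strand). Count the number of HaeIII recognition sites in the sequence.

GGCC occurs starting at position 124.
HaeIII cuts at 1 site.

1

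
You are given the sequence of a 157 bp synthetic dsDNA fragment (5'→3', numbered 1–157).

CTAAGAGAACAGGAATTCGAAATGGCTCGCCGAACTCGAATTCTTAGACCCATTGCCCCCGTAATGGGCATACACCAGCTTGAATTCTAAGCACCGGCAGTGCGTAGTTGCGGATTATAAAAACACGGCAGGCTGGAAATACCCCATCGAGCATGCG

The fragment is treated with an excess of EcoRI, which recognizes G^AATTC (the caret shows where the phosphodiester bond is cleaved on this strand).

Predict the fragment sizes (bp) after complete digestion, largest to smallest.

75, 44, 25, 13 bp

EcoRI sites (GAATTC) start at positions 13, 38, 82.
EcoRI cuts after the first base of each site, so after positions 13, 38, 82.
Linear molecule, 3 cuts → 4 fragments:
  1–13 → 13 bp
  14–38 → 25 bp
  39–82 → 44 bp
  83–157 → 75 bp
Sorted largest to smallest: 75, 44, 25, 13 bp.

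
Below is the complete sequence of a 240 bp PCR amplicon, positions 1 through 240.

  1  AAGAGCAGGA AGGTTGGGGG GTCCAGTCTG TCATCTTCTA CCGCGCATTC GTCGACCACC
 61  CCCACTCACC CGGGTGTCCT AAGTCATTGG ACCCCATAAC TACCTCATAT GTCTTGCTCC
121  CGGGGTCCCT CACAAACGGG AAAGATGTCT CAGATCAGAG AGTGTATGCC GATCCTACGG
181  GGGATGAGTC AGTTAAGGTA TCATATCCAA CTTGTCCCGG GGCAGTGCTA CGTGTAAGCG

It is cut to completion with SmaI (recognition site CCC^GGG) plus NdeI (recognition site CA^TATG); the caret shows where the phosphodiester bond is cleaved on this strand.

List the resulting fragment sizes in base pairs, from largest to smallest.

SmaI sites (CCCGGG) start at positions 69, 119, 216.
SmaI cuts after base 3 of each site, so after positions 71, 121, 218.
The NdeI site (CATATG) starts at position 106.
NdeI cuts after base 2 of each site, so after position 107.
Combined cut positions: 71, 107, 121, 218.
Linear molecule, 4 cuts → 5 fragments:
  1–71 → 71 bp
  72–107 → 36 bp
  108–121 → 14 bp
  122–218 → 97 bp
  219–240 → 22 bp
Sorted largest to smallest: 97, 71, 36, 22, 14 bp.

97, 71, 36, 22, 14 bp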